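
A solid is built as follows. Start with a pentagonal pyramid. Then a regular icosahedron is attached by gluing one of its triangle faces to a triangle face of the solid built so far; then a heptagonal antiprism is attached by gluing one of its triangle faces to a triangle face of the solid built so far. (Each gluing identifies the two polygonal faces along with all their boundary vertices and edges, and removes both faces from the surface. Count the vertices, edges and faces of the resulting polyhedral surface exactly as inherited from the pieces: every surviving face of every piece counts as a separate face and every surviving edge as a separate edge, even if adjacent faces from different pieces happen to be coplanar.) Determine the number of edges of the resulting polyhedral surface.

A pentagonal pyramid: V=6, E=10, F=6.
Attach a regular icosahedron (V=12, E=30, F=20) along a 3-gon: merge 3 vertices and 3 edges, delete both glued faces → V=15, E=37, F=24.
Attach a heptagonal antiprism (V=14, E=28, F=16) along a 3-gon: merge 3 vertices and 3 edges, delete both glued faces → V=26, E=62, F=38.
Check: V − E + F = 26 − 62 + 38 = 2.

62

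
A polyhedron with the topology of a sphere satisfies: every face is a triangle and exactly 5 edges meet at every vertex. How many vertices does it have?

Each face has 3 edges and each edge borders two faces, so 2E = 3F.
Each vertex has degree 5, so 5V = 2E and hence V = 3F/5.
Euler: V − E + F = 2 ⇒ (3F/5) − (3F/2) + F = 2.
Multiply by 10: (6 − 15 + 10)F = 20, i.e. 1F = 20.
So F = 20, E = 3·20/2 = 30, V = 3·20/5 = 12.

12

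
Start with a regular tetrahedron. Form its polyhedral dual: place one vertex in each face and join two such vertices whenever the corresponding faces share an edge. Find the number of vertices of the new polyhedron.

The base solid has V = 4, E = 6, F = 4.
The dual swaps V and F and preserves E: V′ = F = 4, E′ = E = 6, F′ = V = 4.

4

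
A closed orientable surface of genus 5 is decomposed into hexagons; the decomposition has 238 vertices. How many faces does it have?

123

χ = 2 − 2·5 = -8, and every face is a hexagon so 6F = 2E.
V − E + F = -8 with E = 6F/2 gives 238 − (6/2 − 1)·F = -8, so F = 123 and E = 369.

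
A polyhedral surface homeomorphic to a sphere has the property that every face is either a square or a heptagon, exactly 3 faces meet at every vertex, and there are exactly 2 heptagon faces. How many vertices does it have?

14

Let x be the number of squares; then F = 2 + x.
Edge–face incidences: 2E = 7·2 + 4·x = 14 + 4x.
Every vertex has degree 3, so 3V = 2E.
Euler: V − E + F = 2 ⇒ (2E)/3 − E + (2 + x) = 2.
Multiply by 6: 2·(2E) − 3·(2E) + 6·(2 + x) = 12, i.e. 12 + 6x − (14 + 4x) = 12.
Collecting terms: 2x − 2 = 12, so 2x = 14, so x = 7.
Then 2E = 14 + 4·7 = 42, so E = 21, V = 2E/3 = 14, F = 2 + 7 = 9.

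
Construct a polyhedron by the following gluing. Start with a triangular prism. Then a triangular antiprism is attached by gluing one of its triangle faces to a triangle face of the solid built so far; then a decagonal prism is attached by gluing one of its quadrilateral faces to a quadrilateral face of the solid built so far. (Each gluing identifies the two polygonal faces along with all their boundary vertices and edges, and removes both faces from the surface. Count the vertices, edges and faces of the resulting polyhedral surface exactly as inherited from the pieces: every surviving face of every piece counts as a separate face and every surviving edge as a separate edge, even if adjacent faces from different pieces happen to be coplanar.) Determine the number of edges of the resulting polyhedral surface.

A triangular prism: V=6, E=9, F=5.
Attach a triangular antiprism (V=6, E=12, F=8) along a 3-gon: merge 3 vertices and 3 edges, delete both glued faces → V=9, E=18, F=11.
Attach a decagonal prism (V=20, E=30, F=12) along a 4-gon: merge 4 vertices and 4 edges, delete both glued faces → V=25, E=44, F=21.
Check: V − E + F = 25 − 44 + 21 = 2.

44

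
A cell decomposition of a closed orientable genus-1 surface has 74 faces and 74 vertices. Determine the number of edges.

148

For a closed orientable surface of genus 1, χ = 2 − 2·1 = 0.
E = V + F − (0) = 74 + 74 − (0) = 148.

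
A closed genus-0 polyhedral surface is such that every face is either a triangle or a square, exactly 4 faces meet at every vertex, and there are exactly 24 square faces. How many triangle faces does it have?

8

Let x be the number of triangles; then F = 24 + x.
Edge–face incidences: 2E = 4·24 + 3·x = 96 + 3x.
Every vertex has degree 4, so 4V = 2E.
Euler: V − E + F = 2 ⇒ (2E)/4 − E + (24 + x) = 2.
Multiply by 8: 2·(2E) − 4·(2E) + 8·(24 + x) = 16, i.e. 192 + 8x − 2·(96 + 3x) = 16.
Collecting terms: 2x = 16, so x = 8.
Then 2E = 96 + 3·8 = 120, so E = 60, V = 2E/4 = 30, F = 24 + 8 = 32.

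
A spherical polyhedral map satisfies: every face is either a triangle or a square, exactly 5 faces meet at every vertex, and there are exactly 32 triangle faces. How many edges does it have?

60

Let x be the number of squares; then F = 32 + x.
Edge–face incidences: 2E = 3·32 + 4·x = 96 + 4x.
Every vertex has degree 5, so 5V = 2E.
Euler: V − E + F = 2 ⇒ (2E)/5 − E + (32 + x) = 2.
Multiply by 10: 2·(2E) − 5·(2E) + 10·(32 + x) = 20, i.e. 320 + 10x − 3·(96 + 4x) = 20.
Collecting terms: −2x + 32 = 20, so −2x = −12, so x = 6.
Then 2E = 96 + 4·6 = 120, so E = 60, V = 2E/5 = 24, F = 32 + 6 = 38.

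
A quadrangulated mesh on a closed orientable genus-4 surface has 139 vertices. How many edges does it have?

χ = 2 − 2·4 = -6, and every face is a square so 4F = 2E.
V − E + F = -6 with E = 4F/2 gives 139 − (4/2 − 1)·F = -6, so F = 145 and E = 290.

290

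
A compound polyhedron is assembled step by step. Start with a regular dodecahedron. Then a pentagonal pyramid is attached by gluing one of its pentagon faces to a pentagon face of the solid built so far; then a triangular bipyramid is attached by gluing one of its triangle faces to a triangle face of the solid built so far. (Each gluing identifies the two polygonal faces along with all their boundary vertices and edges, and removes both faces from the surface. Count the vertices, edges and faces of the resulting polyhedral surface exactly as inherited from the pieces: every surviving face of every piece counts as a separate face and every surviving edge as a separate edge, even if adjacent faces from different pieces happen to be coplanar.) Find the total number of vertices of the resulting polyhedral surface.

23

A regular dodecahedron: V=20, E=30, F=12.
Attach a pentagonal pyramid (V=6, E=10, F=6) along a 5-gon: merge 5 vertices and 5 edges, delete both glued faces → V=21, E=35, F=16.
Attach a triangular bipyramid (V=5, E=9, F=6) along a 3-gon: merge 3 vertices and 3 edges, delete both glued faces → V=23, E=41, F=20.
Check: V − E + F = 23 − 41 + 20 = 2.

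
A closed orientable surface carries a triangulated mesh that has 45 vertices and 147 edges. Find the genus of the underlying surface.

3

Every face is a triangle and each edge borders two faces, so 3F = 2·147, giving F = 98.
χ = V − E + F = 45 − 147 + 98 = -4.
For a closed orientable surface χ = 2 − 2g, so g = (2 − (-4))/2 = 3.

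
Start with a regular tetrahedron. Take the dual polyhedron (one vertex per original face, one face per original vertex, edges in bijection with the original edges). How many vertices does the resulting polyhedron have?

4

The base solid has V = 4, E = 6, F = 4.
The dual swaps V and F and preserves E: V′ = F = 4, E′ = E = 6, F′ = V = 4.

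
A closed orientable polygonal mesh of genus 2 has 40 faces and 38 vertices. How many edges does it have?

For a closed orientable surface of genus 2, χ = 2 − 2·2 = -2.
E = V + F − (-2) = 38 + 40 − (-2) = 80.

80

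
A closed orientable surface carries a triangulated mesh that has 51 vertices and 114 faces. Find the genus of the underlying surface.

Every face is a triangle, so 2E = 3·114 = 342, giving E = 171.
χ = V − E + F = 51 − 171 + 114 = -6.
For a closed orientable surface χ = 2 − 2g, so g = (2 − (-6))/2 = 4.

4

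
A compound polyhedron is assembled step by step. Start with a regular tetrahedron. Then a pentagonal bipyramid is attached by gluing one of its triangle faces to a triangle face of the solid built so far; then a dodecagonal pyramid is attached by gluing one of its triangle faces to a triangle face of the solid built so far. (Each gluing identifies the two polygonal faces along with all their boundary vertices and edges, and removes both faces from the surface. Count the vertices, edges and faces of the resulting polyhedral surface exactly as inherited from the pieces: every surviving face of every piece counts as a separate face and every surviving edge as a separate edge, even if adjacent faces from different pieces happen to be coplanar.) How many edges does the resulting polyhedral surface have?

39

A regular tetrahedron: V=4, E=6, F=4.
Attach a pentagonal bipyramid (V=7, E=15, F=10) along a 3-gon: merge 3 vertices and 3 edges, delete both glued faces → V=8, E=18, F=12.
Attach a dodecagonal pyramid (V=13, E=24, F=13) along a 3-gon: merge 3 vertices and 3 edges, delete both glued faces → V=18, E=39, F=23.
Check: V − E + F = 18 − 39 + 23 = 2.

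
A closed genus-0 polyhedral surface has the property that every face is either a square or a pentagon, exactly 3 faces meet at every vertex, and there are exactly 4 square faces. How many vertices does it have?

12

Let x be the number of pentagons; then F = 4 + x.
Edge–face incidences: 2E = 4·4 + 5·x = 16 + 5x.
Every vertex has degree 3, so 3V = 2E.
Euler: V − E + F = 2 ⇒ (2E)/3 − E + (4 + x) = 2.
Multiply by 6: 2·(2E) − 3·(2E) + 6·(4 + x) = 12, i.e. 24 + 6x − (16 + 5x) = 12.
Collecting terms: x + 8 = 12, so x = 4.
Then 2E = 16 + 5·4 = 36, so E = 18, V = 2E/3 = 12, F = 4 + 4 = 8.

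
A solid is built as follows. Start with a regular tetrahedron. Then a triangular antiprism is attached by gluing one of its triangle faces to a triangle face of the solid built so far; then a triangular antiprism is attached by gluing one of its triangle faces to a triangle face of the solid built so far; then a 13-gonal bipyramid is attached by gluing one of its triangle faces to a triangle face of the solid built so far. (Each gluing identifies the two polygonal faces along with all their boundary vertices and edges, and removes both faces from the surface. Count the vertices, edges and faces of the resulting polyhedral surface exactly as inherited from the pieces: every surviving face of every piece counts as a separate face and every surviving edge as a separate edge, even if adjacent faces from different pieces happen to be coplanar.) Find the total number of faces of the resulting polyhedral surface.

40

A regular tetrahedron: V=4, E=6, F=4.
Attach a triangular antiprism (V=6, E=12, F=8) along a 3-gon: merge 3 vertices and 3 edges, delete both glued faces → V=7, E=15, F=10.
Attach a triangular antiprism (V=6, E=12, F=8) along a 3-gon: merge 3 vertices and 3 edges, delete both glued faces → V=10, E=24, F=16.
Attach a 13-gonal bipyramid (V=15, E=39, F=26) along a 3-gon: merge 3 vertices and 3 edges, delete both glued faces → V=22, E=60, F=40.
Check: V − E + F = 22 − 60 + 40 = 2.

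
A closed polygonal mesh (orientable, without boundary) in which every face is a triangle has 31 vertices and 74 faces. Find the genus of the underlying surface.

4

Every face is a triangle, so 2E = 3·74 = 222, giving E = 111.
χ = V − E + F = 31 − 111 + 74 = -6.
For a closed orientable surface χ = 2 − 2g, so g = (2 − (-6))/2 = 4.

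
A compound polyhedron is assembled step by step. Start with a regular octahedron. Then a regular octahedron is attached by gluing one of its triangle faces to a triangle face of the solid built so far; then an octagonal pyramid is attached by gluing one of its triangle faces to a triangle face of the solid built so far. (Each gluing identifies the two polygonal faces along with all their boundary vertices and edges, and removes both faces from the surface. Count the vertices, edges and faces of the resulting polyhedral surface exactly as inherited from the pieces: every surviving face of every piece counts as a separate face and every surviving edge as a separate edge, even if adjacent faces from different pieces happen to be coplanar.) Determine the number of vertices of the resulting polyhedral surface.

15

A regular octahedron: V=6, E=12, F=8.
Attach a regular octahedron (V=6, E=12, F=8) along a 3-gon: merge 3 vertices and 3 edges, delete both glued faces → V=9, E=21, F=14.
Attach an octagonal pyramid (V=9, E=16, F=9) along a 3-gon: merge 3 vertices and 3 edges, delete both glued faces → V=15, E=34, F=21.
Check: V − E + F = 15 − 34 + 21 = 2.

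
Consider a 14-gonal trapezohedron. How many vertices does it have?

The n-trapezohedron (dual of the n-antiprism) has V = 2·14 + 2 = 30, E = 4·14 = 56, F = 2·14 = 28.
Check: V − E + F = 30 − 56 + 28 = 2.

30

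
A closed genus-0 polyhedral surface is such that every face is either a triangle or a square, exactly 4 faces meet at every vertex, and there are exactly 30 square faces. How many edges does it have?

Let x be the number of triangles; then F = 30 + x.
Edge–face incidences: 2E = 4·30 + 3·x = 120 + 3x.
Every vertex has degree 4, so 4V = 2E.
Euler: V − E + F = 2 ⇒ (2E)/4 − E + (30 + x) = 2.
Multiply by 8: 2·(2E) − 4·(2E) + 8·(30 + x) = 16, i.e. 240 + 8x − 2·(120 + 3x) = 16.
Collecting terms: 2x = 16, so x = 8.
Then 2E = 120 + 3·8 = 144, so E = 72, V = 2E/4 = 36, F = 30 + 8 = 38.

72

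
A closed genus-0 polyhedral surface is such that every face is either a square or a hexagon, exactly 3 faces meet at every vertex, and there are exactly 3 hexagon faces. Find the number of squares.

6

Let x be the number of squares; then F = 3 + x.
Edge–face incidences: 2E = 6·3 + 4·x = 18 + 4x.
Every vertex has degree 3, so 3V = 2E.
Euler: V − E + F = 2 ⇒ (2E)/3 − E + (3 + x) = 2.
Multiply by 6: 2·(2E) − 3·(2E) + 6·(3 + x) = 12, i.e. 18 + 6x − (18 + 4x) = 12.
Collecting terms: 2x = 12, so x = 6.
Then 2E = 18 + 4·6 = 42, so E = 21, V = 2E/3 = 14, F = 3 + 6 = 9.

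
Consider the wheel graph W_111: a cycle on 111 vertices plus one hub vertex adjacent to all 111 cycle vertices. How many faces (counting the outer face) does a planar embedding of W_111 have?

112

W_111 has V = 111 + 1 = 112 vertices and E = 2·111 = 222 edges.
By Euler's formula F = 2 − V + E = 2 − 112 + 222 = 112.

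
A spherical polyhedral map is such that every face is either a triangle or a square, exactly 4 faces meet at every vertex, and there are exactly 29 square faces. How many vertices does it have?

35

Let x be the number of triangles; then F = 29 + x.
Edge–face incidences: 2E = 4·29 + 3·x = 116 + 3x.
Every vertex has degree 4, so 4V = 2E.
Euler: V − E + F = 2 ⇒ (2E)/4 − E + (29 + x) = 2.
Multiply by 8: 2·(2E) − 4·(2E) + 8·(29 + x) = 16, i.e. 232 + 8x − 2·(116 + 3x) = 16.
Collecting terms: 2x = 16, so x = 8.
Then 2E = 116 + 3·8 = 140, so E = 70, V = 2E/4 = 35, F = 29 + 8 = 37.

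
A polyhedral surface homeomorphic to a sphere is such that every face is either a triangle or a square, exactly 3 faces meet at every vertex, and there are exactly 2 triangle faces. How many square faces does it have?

Let x be the number of squares; then F = 2 + x.
Edge–face incidences: 2E = 3·2 + 4·x = 6 + 4x.
Every vertex has degree 3, so 3V = 2E.
Euler: V − E + F = 2 ⇒ (2E)/3 − E + (2 + x) = 2.
Multiply by 6: 2·(2E) − 3·(2E) + 6·(2 + x) = 12, i.e. 12 + 6x − (6 + 4x) = 12.
Collecting terms: 2x + 6 = 12, so 2x = 6, so x = 3.
Then 2E = 6 + 4·3 = 18, so E = 9, V = 2E/3 = 6, F = 2 + 3 = 5.

3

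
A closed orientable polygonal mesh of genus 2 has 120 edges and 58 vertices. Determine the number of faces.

60

For a closed orientable surface of genus 2, χ = 2 − 2·2 = -2.
F = -2 − V + E = -2 − 58 + 120 = 60.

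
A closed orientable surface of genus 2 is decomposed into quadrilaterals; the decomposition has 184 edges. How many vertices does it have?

90

χ = 2 − 2·2 = -2, and every face is a square so 4F = 2E.
F = 2E/4 = 92. Then V = -2 + E − F = -2 + 184 − 92 = 90.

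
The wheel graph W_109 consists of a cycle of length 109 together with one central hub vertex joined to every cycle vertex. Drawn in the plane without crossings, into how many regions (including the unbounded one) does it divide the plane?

W_109 has V = 109 + 1 = 110 vertices and E = 2·109 = 218 edges.
By Euler's formula F = 2 − V + E = 2 − 110 + 218 = 110.

110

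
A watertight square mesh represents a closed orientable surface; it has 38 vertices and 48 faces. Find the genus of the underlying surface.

6

Every face is a square, so 2E = 4·48 = 192, giving E = 96.
χ = V − E + F = 38 − 96 + 48 = -10.
For a closed orientable surface χ = 2 − 2g, so g = (2 − (-10))/2 = 6.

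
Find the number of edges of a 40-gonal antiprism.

160

An antiprism on an n-gon has two n-gon caps and 2n triangles: V = 2·40 = 80, E = 4·40 = 160, F = 2·40 + 2 = 82.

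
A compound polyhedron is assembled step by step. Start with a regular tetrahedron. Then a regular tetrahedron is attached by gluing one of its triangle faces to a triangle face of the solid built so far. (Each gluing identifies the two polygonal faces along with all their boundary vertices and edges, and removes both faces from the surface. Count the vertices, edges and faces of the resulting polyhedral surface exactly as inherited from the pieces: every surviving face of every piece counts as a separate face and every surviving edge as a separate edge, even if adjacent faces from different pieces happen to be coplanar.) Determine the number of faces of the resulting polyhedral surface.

A regular tetrahedron: V=4, E=6, F=4.
Attach a regular tetrahedron (V=4, E=6, F=4) along a 3-gon: merge 3 vertices and 3 edges, delete both glued faces → V=5, E=9, F=6.
Check: V − E + F = 5 − 9 + 6 = 2.

6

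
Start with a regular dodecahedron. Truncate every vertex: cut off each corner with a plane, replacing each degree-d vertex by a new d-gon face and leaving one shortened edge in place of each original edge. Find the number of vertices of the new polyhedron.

The base solid has V = 20, E = 30, F = 12.
Truncation replaces each original edge-end by a new vertex, so V′ = 2E = 60.
Each original edge survives, and each old vertex of degree d contributes d new edges; summing degrees gives Σd = 2E, so E′ = E + 2E = 3E = 90.
Each original face survives and each original vertex becomes one new face: F′ = F + V = 32.

60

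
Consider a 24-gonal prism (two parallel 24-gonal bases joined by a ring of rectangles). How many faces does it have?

A prism on an n-gon has two n-gon bases and n rectangular sides: V = 2·24 = 48, E = 3·24 = 72, F = 24 + 2 = 26.

26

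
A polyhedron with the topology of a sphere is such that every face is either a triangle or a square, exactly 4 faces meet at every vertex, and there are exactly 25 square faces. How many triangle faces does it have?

8

Let x be the number of triangles; then F = 25 + x.
Edge–face incidences: 2E = 4·25 + 3·x = 100 + 3x.
Every vertex has degree 4, so 4V = 2E.
Euler: V − E + F = 2 ⇒ (2E)/4 − E + (25 + x) = 2.
Multiply by 8: 2·(2E) − 4·(2E) + 8·(25 + x) = 16, i.e. 200 + 8x − 2·(100 + 3x) = 16.
Collecting terms: 2x = 16, so x = 8.
Then 2E = 100 + 3·8 = 124, so E = 62, V = 2E/4 = 31, F = 25 + 8 = 33.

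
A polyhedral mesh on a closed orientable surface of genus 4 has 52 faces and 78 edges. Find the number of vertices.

20

For a closed orientable surface of genus 4, χ = 2 − 2·4 = -6.
V = -6 + E − F = -6 + 78 − 52 = 20.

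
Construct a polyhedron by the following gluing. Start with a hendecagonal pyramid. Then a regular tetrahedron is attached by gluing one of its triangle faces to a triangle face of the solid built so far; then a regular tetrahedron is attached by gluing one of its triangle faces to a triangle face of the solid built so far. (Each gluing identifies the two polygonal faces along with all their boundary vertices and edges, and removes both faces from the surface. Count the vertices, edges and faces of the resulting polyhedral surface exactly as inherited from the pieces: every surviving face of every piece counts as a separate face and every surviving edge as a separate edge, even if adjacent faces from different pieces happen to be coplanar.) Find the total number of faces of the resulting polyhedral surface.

A hendecagonal pyramid: V=12, E=22, F=12.
Attach a regular tetrahedron (V=4, E=6, F=4) along a 3-gon: merge 3 vertices and 3 edges, delete both glued faces → V=13, E=25, F=14.
Attach a regular tetrahedron (V=4, E=6, F=4) along a 3-gon: merge 3 vertices and 3 edges, delete both glued faces → V=14, E=28, F=16.
Check: V − E + F = 14 − 28 + 16 = 2.

16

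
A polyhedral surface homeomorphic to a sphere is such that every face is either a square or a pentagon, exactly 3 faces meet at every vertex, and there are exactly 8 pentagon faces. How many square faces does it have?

Let x be the number of squares; then F = 8 + x.
Edge–face incidences: 2E = 5·8 + 4·x = 40 + 4x.
Every vertex has degree 3, so 3V = 2E.
Euler: V − E + F = 2 ⇒ (2E)/3 − E + (8 + x) = 2.
Multiply by 6: 2·(2E) − 3·(2E) + 6·(8 + x) = 12, i.e. 48 + 6x − (40 + 4x) = 12.
Collecting terms: 2x + 8 = 12, so 2x = 4, so x = 2.
Then 2E = 40 + 4·2 = 48, so E = 24, V = 2E/3 = 16, F = 8 + 2 = 10.

2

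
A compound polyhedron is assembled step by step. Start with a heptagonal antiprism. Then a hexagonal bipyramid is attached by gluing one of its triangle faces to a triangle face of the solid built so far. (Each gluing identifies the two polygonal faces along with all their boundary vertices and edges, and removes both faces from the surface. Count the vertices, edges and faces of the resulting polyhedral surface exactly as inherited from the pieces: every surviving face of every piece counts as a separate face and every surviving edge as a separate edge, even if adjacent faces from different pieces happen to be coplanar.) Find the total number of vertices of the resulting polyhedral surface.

A heptagonal antiprism: V=14, E=28, F=16.
Attach a hexagonal bipyramid (V=8, E=18, F=12) along a 3-gon: merge 3 vertices and 3 edges, delete both glued faces → V=19, E=43, F=26.
Check: V − E + F = 19 − 43 + 26 = 2.

19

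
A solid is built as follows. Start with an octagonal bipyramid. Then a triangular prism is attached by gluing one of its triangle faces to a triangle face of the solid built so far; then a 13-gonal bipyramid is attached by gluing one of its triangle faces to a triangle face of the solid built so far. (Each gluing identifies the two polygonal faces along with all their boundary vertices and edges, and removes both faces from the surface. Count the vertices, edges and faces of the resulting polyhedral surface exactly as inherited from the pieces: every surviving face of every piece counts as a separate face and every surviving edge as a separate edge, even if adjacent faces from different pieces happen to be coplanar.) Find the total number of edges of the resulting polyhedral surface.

66

An octagonal bipyramid: V=10, E=24, F=16.
Attach a triangular prism (V=6, E=9, F=5) along a 3-gon: merge 3 vertices and 3 edges, delete both glued faces → V=13, E=30, F=19.
Attach a 13-gonal bipyramid (V=15, E=39, F=26) along a 3-gon: merge 3 vertices and 3 edges, delete both glued faces → V=25, E=66, F=43.
Check: V − E + F = 25 − 66 + 43 = 2.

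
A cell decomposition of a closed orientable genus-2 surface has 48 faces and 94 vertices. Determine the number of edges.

144

For a closed orientable surface of genus 2, χ = 2 − 2·2 = -2.
E = V + F − (-2) = 94 + 48 − (-2) = 144.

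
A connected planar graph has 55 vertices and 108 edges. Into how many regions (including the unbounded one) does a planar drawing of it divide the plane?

55

Euler's formula for a connected plane graph: V − E + F = 2, so F = 2 − 55 + 108 = 55.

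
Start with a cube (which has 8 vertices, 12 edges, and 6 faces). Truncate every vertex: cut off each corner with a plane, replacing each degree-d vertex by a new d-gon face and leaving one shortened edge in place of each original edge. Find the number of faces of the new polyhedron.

14

Truncation replaces each original edge-end by a new vertex, so V′ = 2E = 24.
Each original edge survives, and each old vertex of degree d contributes d new edges; summing degrees gives Σd = 2E, so E′ = E + 2E = 3E = 36.
Each original face survives and each original vertex becomes one new face: F′ = F + V = 14.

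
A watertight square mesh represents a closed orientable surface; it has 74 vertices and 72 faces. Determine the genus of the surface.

0

Every face is a square, so 2E = 4·72 = 288, giving E = 144.
χ = V − E + F = 74 − 144 + 72 = 2.
For a closed orientable surface χ = 2 − 2g, so g = (2 − (2))/2 = 0.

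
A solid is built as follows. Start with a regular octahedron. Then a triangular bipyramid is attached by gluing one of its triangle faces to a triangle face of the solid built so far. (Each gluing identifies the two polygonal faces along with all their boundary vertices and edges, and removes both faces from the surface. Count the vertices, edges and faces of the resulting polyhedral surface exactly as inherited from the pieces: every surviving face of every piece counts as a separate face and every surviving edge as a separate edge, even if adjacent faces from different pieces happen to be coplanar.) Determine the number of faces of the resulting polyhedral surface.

A regular octahedron: V=6, E=12, F=8.
Attach a triangular bipyramid (V=5, E=9, F=6) along a 3-gon: merge 3 vertices and 3 edges, delete both glued faces → V=8, E=18, F=12.
Check: V − E + F = 8 − 18 + 12 = 2.

12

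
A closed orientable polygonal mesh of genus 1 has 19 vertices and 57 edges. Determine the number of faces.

For a closed orientable surface of genus 1, χ = 2 − 2·1 = 0.
F = 0 − V + E = 0 − 19 + 57 = 38.

38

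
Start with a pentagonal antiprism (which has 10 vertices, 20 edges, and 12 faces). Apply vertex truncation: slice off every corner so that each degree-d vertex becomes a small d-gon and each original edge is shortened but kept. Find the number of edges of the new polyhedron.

60

Truncation replaces each original edge-end by a new vertex, so V′ = 2E = 40.
Each original edge survives, and each old vertex of degree d contributes d new edges; summing degrees gives Σd = 2E, so E′ = E + 2E = 3E = 60.
Each original face survives and each original vertex becomes one new face: F′ = F + V = 22.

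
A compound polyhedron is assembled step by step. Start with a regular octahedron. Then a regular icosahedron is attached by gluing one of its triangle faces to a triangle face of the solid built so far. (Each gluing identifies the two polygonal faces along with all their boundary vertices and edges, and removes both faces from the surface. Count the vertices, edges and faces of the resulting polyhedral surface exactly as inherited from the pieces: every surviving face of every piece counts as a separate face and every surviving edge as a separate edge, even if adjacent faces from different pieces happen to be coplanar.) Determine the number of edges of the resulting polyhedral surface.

A regular octahedron: V=6, E=12, F=8.
Attach a regular icosahedron (V=12, E=30, F=20) along a 3-gon: merge 3 vertices and 3 edges, delete both glued faces → V=15, E=39, F=26.
Check: V − E + F = 15 − 39 + 26 = 2.

39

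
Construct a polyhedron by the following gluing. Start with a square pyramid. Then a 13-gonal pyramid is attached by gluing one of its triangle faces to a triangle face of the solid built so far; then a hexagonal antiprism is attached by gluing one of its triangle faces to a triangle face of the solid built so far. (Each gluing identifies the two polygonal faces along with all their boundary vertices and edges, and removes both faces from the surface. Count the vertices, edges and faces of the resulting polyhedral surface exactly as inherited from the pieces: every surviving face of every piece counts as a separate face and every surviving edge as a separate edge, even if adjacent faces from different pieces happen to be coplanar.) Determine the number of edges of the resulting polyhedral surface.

A square pyramid: V=5, E=8, F=5.
Attach a 13-gonal pyramid (V=14, E=26, F=14) along a 3-gon: merge 3 vertices and 3 edges, delete both glued faces → V=16, E=31, F=17.
Attach a hexagonal antiprism (V=12, E=24, F=14) along a 3-gon: merge 3 vertices and 3 edges, delete both glued faces → V=25, E=52, F=29.
Check: V − E + F = 25 − 52 + 29 = 2.

52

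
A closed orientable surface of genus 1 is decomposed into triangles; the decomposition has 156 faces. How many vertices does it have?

78

χ = 2 − 2·1 = 0, and every face is a triangle so 3F = 2E.
E = 3·156/2 = 234. Then V = 0 + E − F = 0 + 234 − 156 = 78.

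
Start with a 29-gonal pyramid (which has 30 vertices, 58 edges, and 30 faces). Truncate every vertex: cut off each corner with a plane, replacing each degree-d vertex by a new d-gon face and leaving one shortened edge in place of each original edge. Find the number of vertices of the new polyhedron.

Truncation replaces each original edge-end by a new vertex, so V′ = 2E = 116.
Each original edge survives, and each old vertex of degree d contributes d new edges; summing degrees gives Σd = 2E, so E′ = E + 2E = 3E = 174.
Each original face survives and each original vertex becomes one new face: F′ = F + V = 60.

116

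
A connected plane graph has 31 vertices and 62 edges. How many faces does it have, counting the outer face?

Euler's formula for a connected plane graph: V − E + F = 2, so F = 2 − 31 + 62 = 33.

33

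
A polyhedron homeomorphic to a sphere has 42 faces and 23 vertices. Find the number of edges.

63

Here V − E + F = 2.
E = V + F − (2) = 23 + 42 − (2) = 63.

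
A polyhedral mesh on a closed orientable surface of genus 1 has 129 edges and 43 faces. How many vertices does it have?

86

For a closed orientable surface of genus 1, χ = 2 − 2·1 = 0.
V = 0 + E − F = 0 + 129 − 43 = 86.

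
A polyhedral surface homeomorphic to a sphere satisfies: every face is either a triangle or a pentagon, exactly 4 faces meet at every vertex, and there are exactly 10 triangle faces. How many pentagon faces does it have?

Let x be the number of pentagons; then F = 10 + x.
Edge–face incidences: 2E = 3·10 + 5·x = 30 + 5x.
Every vertex has degree 4, so 4V = 2E.
Euler: V − E + F = 2 ⇒ (2E)/4 − E + (10 + x) = 2.
Multiply by 8: 2·(2E) − 4·(2E) + 8·(10 + x) = 16, i.e. 80 + 8x − 2·(30 + 5x) = 16.
Collecting terms: −2x + 20 = 16, so −2x = −4, so x = 2.
Then 2E = 30 + 5·2 = 40, so E = 20, V = 2E/4 = 10, F = 10 + 2 = 12.

2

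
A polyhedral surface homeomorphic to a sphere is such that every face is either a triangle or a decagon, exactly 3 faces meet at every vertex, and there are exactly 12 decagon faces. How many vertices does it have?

Let x be the number of triangles; then F = 12 + x.
Edge–face incidences: 2E = 10·12 + 3·x = 120 + 3x.
Every vertex has degree 3, so 3V = 2E.
Euler: V − E + F = 2 ⇒ (2E)/3 − E + (12 + x) = 2.
Multiply by 6: 2·(2E) − 3·(2E) + 6·(12 + x) = 12, i.e. 72 + 6x − (120 + 3x) = 12.
Collecting terms: 3x − 48 = 12, so 3x = 60, so x = 20.
Then 2E = 120 + 3·20 = 180, so E = 90, V = 2E/3 = 60, F = 12 + 20 = 32.

60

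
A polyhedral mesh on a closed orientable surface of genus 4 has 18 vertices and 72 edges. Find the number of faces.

48

For a closed orientable surface of genus 4, χ = 2 − 2·4 = -6.
F = -6 − V + E = -6 − 18 + 72 = 48.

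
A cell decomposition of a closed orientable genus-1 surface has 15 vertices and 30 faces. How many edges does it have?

For a closed orientable surface of genus 1, χ = 2 − 2·1 = 0.
E = V + F − (0) = 15 + 30 − (0) = 45.

45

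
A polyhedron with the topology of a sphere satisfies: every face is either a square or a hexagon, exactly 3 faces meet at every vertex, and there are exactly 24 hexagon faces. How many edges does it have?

Let x be the number of squares; then F = 24 + x.
Edge–face incidences: 2E = 6·24 + 4·x = 144 + 4x.
Every vertex has degree 3, so 3V = 2E.
Euler: V − E + F = 2 ⇒ (2E)/3 − E + (24 + x) = 2.
Multiply by 6: 2·(2E) − 3·(2E) + 6·(24 + x) = 12, i.e. 144 + 6x − (144 + 4x) = 12.
Collecting terms: 2x = 12, so x = 6.
Then 2E = 144 + 4·6 = 168, so E = 84, V = 2E/3 = 56, F = 24 + 6 = 30.

84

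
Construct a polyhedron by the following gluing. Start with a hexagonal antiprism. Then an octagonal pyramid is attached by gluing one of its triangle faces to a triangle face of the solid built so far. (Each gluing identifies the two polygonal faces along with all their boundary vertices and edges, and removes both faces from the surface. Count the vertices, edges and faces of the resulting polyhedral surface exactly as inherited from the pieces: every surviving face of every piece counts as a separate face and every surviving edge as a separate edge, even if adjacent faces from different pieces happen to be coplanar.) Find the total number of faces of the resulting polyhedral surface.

21

A hexagonal antiprism: V=12, E=24, F=14.
Attach an octagonal pyramid (V=9, E=16, F=9) along a 3-gon: merge 3 vertices and 3 edges, delete both glued faces → V=18, E=37, F=21.
Check: V − E + F = 18 − 37 + 21 = 2.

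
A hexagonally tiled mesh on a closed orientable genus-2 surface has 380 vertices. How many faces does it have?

χ = 2 − 2·2 = -2, and every face is a hexagon so 6F = 2E.
V − E + F = -2 with E = 6F/2 gives 380 − (6/2 − 1)·F = -2, so F = 191 and E = 573.

191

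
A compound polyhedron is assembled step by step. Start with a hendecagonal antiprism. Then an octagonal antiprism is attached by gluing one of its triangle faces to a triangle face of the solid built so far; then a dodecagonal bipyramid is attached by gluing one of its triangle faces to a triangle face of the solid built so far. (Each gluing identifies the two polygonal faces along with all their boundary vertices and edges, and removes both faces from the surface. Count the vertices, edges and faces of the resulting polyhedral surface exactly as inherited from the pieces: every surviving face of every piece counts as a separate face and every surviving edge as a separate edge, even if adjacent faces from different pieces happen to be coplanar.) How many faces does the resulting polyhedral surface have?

62

A hendecagonal antiprism: V=22, E=44, F=24.
Attach an octagonal antiprism (V=16, E=32, F=18) along a 3-gon: merge 3 vertices and 3 edges, delete both glued faces → V=35, E=73, F=40.
Attach a dodecagonal bipyramid (V=14, E=36, F=24) along a 3-gon: merge 3 vertices and 3 edges, delete both glued faces → V=46, E=106, F=62.
Check: V − E + F = 46 − 106 + 62 = 2.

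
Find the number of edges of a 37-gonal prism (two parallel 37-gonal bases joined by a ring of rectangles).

111

A prism on an n-gon has two n-gon bases and n rectangular sides: V = 2·37 = 74, E = 3·37 = 111, F = 37 + 2 = 39.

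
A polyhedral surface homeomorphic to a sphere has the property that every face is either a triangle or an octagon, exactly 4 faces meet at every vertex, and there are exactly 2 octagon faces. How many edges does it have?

Let x be the number of triangles; then F = 2 + x.
Edge–face incidences: 2E = 8·2 + 3·x = 16 + 3x.
Every vertex has degree 4, so 4V = 2E.
Euler: V − E + F = 2 ⇒ (2E)/4 − E + (2 + x) = 2.
Multiply by 8: 2·(2E) − 4·(2E) + 8·(2 + x) = 16, i.e. 16 + 8x − 2·(16 + 3x) = 16.
Collecting terms: 2x − 16 = 16, so 2x = 32, so x = 16.
Then 2E = 16 + 3·16 = 64, so E = 32, V = 2E/4 = 16, F = 2 + 16 = 18.

32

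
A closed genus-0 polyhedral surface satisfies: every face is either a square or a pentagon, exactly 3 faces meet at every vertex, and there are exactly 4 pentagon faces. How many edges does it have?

18

Let x be the number of squares; then F = 4 + x.
Edge–face incidences: 2E = 5·4 + 4·x = 20 + 4x.
Every vertex has degree 3, so 3V = 2E.
Euler: V − E + F = 2 ⇒ (2E)/3 − E + (4 + x) = 2.
Multiply by 6: 2·(2E) − 3·(2E) + 6·(4 + x) = 12, i.e. 24 + 6x − (20 + 4x) = 12.
Collecting terms: 2x + 4 = 12, so 2x = 8, so x = 4.
Then 2E = 20 + 4·4 = 36, so E = 18, V = 2E/3 = 12, F = 4 + 4 = 8.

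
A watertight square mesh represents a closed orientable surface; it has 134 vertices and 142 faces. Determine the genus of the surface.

5

Every face is a square, so 2E = 4·142 = 568, giving E = 284.
χ = V − E + F = 134 − 284 + 142 = -8.
For a closed orientable surface χ = 2 − 2g, so g = (2 − (-8))/2 = 5.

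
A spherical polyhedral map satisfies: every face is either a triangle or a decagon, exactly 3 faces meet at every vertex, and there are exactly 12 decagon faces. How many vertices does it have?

60

Let x be the number of triangles; then F = 12 + x.
Edge–face incidences: 2E = 10·12 + 3·x = 120 + 3x.
Every vertex has degree 3, so 3V = 2E.
Euler: V − E + F = 2 ⇒ (2E)/3 − E + (12 + x) = 2.
Multiply by 6: 2·(2E) − 3·(2E) + 6·(12 + x) = 12, i.e. 72 + 6x − (120 + 3x) = 12.
Collecting terms: 3x − 48 = 12, so 3x = 60, so x = 20.
Then 2E = 120 + 3·20 = 180, so E = 90, V = 2E/3 = 60, F = 12 + 20 = 32.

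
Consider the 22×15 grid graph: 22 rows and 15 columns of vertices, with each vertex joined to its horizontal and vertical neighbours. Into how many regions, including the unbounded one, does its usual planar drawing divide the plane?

The grid has V = 22·15 = 330 vertices and E = 22·14 + 15·21 = 623 edges.
F = 2 − V + E = 2 − 330 + 623 = 295.

295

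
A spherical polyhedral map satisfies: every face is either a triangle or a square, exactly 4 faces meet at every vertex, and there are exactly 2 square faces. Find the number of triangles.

Let x be the number of triangles; then F = 2 + x.
Edge–face incidences: 2E = 4·2 + 3·x = 8 + 3x.
Every vertex has degree 4, so 4V = 2E.
Euler: V − E + F = 2 ⇒ (2E)/4 − E + (2 + x) = 2.
Multiply by 8: 2·(2E) − 4·(2E) + 8·(2 + x) = 16, i.e. 16 + 8x − 2·(8 + 3x) = 16.
Collecting terms: 2x = 16, so x = 8.
Then 2E = 8 + 3·8 = 32, so E = 16, V = 2E/4 = 8, F = 2 + 8 = 10.

8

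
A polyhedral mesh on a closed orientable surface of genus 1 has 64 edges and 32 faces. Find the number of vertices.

For a closed orientable surface of genus 1, χ = 2 − 2·1 = 0.
V = 0 + E − F = 0 + 64 − 32 = 32.

32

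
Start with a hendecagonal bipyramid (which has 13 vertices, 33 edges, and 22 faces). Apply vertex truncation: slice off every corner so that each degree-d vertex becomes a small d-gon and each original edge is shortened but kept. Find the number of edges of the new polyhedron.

Truncation replaces each original edge-end by a new vertex, so V′ = 2E = 66.
Each original edge survives, and each old vertex of degree d contributes d new edges; summing degrees gives Σd = 2E, so E′ = E + 2E = 3E = 99.
Each original face survives and each original vertex becomes one new face: F′ = F + V = 35.

99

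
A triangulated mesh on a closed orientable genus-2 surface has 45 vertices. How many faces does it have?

94

χ = 2 − 2·2 = -2, and every face is a triangle so 3F = 2E.
V − E + F = -2 with E = 3F/2 gives 45 − (3/2 − 1)·F = -2, so F = 94 and E = 141.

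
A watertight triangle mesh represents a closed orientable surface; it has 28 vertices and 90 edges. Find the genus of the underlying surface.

2

Every face is a triangle and each edge borders two faces, so 3F = 2·90, giving F = 60.
χ = V − E + F = 28 − 90 + 60 = -2.
For a closed orientable surface χ = 2 − 2g, so g = (2 − (-2))/2 = 2.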